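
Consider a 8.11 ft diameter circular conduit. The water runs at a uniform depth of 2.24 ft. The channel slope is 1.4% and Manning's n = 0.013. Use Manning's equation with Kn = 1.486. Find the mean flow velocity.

For a circular section of diameter D = 8.11 ft at depth y = 2.24 ft, the central angle is θ = 2 arccos(1 − 2y/D) = 2.213 rad. Then A = (D²/8)(θ − sin θ) = 11.62 ft² and P = Dθ/2 = 8.976 ft.
Hydraulic radius R = A/P = 11.62/8.976 = 1.294 ft.
From Manning's equation, V = (1.486/n) R^(2/3) S^(1/2) = (1.486/0.013) × 1.294^(2/3) × 0.014^(1/2) = 16.1 ft/s.

V = 16.1 ft/s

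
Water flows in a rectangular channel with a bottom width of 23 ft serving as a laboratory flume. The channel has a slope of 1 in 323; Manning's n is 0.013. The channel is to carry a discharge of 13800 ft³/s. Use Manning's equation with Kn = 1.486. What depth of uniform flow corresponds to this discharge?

Manning's equation rearranged: A R^(2/3) = nQ / (1.486·√S) = 0.013 × 13800 / (1.486 × √0.003096) = 2170.
Trying y = 29.1 ft: A R^(2/3) = 2731 — too large.
Trying y = 16.9 ft: A R^(2/3) = 1401 — too small.
Trying y = 24 ft: A R^(2/3) = 2166 — close enough.

y_n = 24 ft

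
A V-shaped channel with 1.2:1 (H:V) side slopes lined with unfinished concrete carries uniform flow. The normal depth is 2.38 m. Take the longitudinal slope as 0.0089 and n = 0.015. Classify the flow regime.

supercritical

For a triangular section with side slope z = 1.2: A = zy² = 1.2×2.38² = 6.797 m²; P = 2y√(1+z²) = 2×2.38×1.562 = 7.435 m.
Hydraulic radius R = A/P = 6.797/7.435 = 0.9142 m.
V = (1/n) R^(2/3) √S = (1/0.015) × 0.9142^(2/3) × √0.0089 = 5.924 m/s. Hydraulic depth D_h = A/T = 6.797/5.712 = 1.19 m.
Froude number Fr = V/√(g·D_h) = 5.924/√(9.81×1.19) = 1.73, which is greater than 1, so the flow is supercritical.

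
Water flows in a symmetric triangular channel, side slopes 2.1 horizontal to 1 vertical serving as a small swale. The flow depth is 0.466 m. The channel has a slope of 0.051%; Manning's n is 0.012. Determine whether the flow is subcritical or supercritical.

subcritical

For a triangular section with side slope z = 2.1: A = zy² = 2.1×0.466² = 0.456 m²; P = 2y√(1+z²) = 2×0.466×2.326 = 2.168 m.
Hydraulic radius R = A/P = 0.456/2.168 = 0.2104 m.
V = (1/n) R^(2/3) √S = (1/0.012) × 0.2104^(2/3) × √0.00051 = 0.6657 m/s. Hydraulic depth D_h = A/T = 0.456/1.957 = 0.233 m.
Froude number Fr = V/√(g·D_h) = 0.6657/√(9.81×0.233) = 0.44, which is less than 1, so the flow is subcritical.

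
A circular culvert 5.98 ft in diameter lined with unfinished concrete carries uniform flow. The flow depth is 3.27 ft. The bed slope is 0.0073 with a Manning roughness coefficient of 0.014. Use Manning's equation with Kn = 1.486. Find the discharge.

For a circular section of diameter D = 5.98 ft at depth y = 3.27 ft, the central angle is θ = 2 arccos(1 − 2y/D) = 3.329 rad. Then A = (D²/8)(θ − sin θ) = 15.72 ft² and P = Dθ/2 = 9.954 ft.
Hydraulic radius R = A/P = 15.72/9.954 = 1.579 ft.
Manning's equation: Q = (1.486/n) A R^(2/3) S^(1/2) = (1.486/0.014) × 15.72 × 1.579^(2/3) × 0.0073^(1/2) = 193 ft³/s.

Q = 193 ft³/s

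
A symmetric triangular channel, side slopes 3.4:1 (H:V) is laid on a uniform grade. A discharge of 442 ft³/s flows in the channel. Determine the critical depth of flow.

y_c = 4.02 ft

At critical depth, Q² T / (g A³) = 1, i.e. A³/T = Q²/g = 442²/32.2 = 6067.
Try y = 5.03 ft: A³/T = 18610 — too large.
Try y = 3.13 ft: A³/T = 1736 — too small.
Try y = 4.02 ft: A³/T = 6068 — matches.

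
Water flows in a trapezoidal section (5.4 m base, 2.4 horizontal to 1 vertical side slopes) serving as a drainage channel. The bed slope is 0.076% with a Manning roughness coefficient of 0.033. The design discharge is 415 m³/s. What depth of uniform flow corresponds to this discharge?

y_n = 7.9 m

Manning's equation rearranged: A R^(2/3) = nQ / (1·√S) = 0.033 × 415 / (√0.00076) = 496.8.
Try y = 6.89 m: A R^(2/3) = 359.3 — low.
Try y = 8.57 m: A R^(2/3) = 602.5 — high.
Try y = 7.9 m: A R^(2/3) = 496.2 — matches.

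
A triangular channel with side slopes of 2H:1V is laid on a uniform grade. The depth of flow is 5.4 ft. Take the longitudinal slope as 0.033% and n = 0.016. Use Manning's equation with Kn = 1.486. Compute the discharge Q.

For a triangular section with side slope z = 2: A = zy² = 2×5.4² = 58.32 ft²; P = 2y√(1+z²) = 2×5.4×2.236 = 24.15 ft.
Hydraulic radius R = A/P = 58.32/24.15 = 2.415 ft.
Manning's equation: Q = (1.486/n) A R^(2/3) S^(1/2) = (1.486/0.016) × 58.32 × 2.415^(2/3) × 0.00033^(1/2) = 177 ft³/s.

Q = 177 ft³/s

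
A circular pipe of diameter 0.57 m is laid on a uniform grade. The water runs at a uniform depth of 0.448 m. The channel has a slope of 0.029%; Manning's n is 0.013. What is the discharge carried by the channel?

For a circular section of diameter D = 0.57 m at depth y = 0.448 m, the central angle is θ = 2 arccos(1 − 2y/D) = 4.359 rad. Then A = (D²/8)(θ − sin θ) = 0.2151 m² and P = Dθ/2 = 1.242 m.
Hydraulic radius R = A/P = 0.2151/1.242 = 0.1732 m.
Manning's equation: Q = (1/n) A R^(2/3) S^(1/2) = (1/0.013) × 0.2151 × 0.1732^(2/3) × 0.00029^(1/2) = 0.0876 m³/s.

Q = 0.0876 m³/s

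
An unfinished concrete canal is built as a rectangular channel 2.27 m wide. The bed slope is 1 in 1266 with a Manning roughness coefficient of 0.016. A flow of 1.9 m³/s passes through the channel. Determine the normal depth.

Manning's equation rearranged: A R^(2/3) = nQ / (1·√S) = 0.016 × 1.9 / (√0.0007899) = 1.082.
Try y = 0.637 m: A R^(2/3) = 0.7955 — too small.
Try y = 0.885 m: A R^(2/3) = 1.261 — too large.
Try y = 0.792 m: A R^(2/3) = 1.081 — ≈ 1.082.

y_n = 0.792 m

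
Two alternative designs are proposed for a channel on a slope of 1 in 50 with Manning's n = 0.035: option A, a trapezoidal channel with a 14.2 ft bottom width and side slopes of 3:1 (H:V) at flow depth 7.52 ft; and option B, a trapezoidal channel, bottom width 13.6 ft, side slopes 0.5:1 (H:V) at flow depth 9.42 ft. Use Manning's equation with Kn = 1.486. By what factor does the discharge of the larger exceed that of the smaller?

Channel A: With bottom width b = 14.2 ft and side slope z = 3: A = (b + zy)y = (14.2 + 3×7.52)×7.52 = 276.4 ft²; P = b + 2y√(1+z²) = 14.2 + 2×7.52×3.162 = 61.76 ft. Hydraulic radius R = A/P = 276.4/61.76 = 4.476 ft. Q_A = (1.486/0.035)·276.4·4.476^(2/3)·√0.02 = 4508 ft³/s.
Channel B: With bottom width b = 13.6 ft and side slope z = 0.5: A = (b + zy)y = (13.6 + 0.5×9.42)×9.42 = 172.5 ft²; P = b + 2y√(1+z²) = 13.6 + 2×9.42×1.118 = 34.66 ft. Hydraulic radius R = A/P = 172.5/34.66 = 4.976 ft. Q_B = (1.486/0.035)·172.5·4.976^(2/3)·√0.02 = 3018 ft³/s.
The larger discharge is 4508 ft³/s and the smaller is 3018 ft³/s; the ratio is 1.49.

1.49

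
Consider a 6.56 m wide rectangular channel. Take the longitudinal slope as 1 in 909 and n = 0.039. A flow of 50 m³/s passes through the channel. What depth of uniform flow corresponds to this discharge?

y_n = 5.54 m

Manning's equation rearranged: A R^(2/3) = nQ / (1·√S) = 0.039 × 50 / (√0.0011) = 58.79.
Trying y = 6.67 m: A R^(2/3) = 73.99 — too large.
Trying y = 5.54 m: A R^(2/3) = 58.84 — close enough.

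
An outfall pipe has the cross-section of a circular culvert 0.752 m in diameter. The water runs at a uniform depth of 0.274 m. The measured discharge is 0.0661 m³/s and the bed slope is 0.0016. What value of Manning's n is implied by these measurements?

n = 0.025

For a circular section of diameter D = 0.752 m at depth y = 0.274 m, the central angle is θ = 2 arccos(1 − 2y/D) = 2.592 rad. Then A = (D²/8)(θ − sin θ) = 0.1463 m² and P = Dθ/2 = 0.9747 m.
Hydraulic radius R = A/P = 0.1463/0.9747 = 0.1501 m.
Rearranging Manning's equation: n = (1/Q) A R^(2/3) S^(1/2) = (1/0.0661) × 0.1463 × 0.1501^(2/3) × √0.0016 = 0.025.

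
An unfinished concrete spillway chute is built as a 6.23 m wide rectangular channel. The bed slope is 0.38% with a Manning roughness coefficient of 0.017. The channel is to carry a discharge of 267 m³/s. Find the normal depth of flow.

Manning's equation rearranged: A R^(2/3) = nQ / (1·√S) = 0.017 × 267 / (√0.0038) = 73.63.
Trying y = 5.24 m: A R^(2/3) = 51.02 — too small.
Trying y = 7.84 m: A R^(2/3) = 83.35 — too large.
Trying y = 7.07 m: A R^(2/3) = 73.65 — ≈ 73.63.

y_n = 7.07 m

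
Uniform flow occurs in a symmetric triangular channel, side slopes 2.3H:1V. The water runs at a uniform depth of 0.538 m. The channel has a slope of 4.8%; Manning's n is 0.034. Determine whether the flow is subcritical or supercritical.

For a triangular section with side slope z = 2.3: A = zy² = 2.3×0.538² = 0.6657 m²; P = 2y√(1+z²) = 2×0.538×2.508 = 2.699 m.
Hydraulic radius R = A/P = 0.6657/2.699 = 0.2467 m.
V = (1/n) R^(2/3) √S = (1/0.034) × 0.2467^(2/3) × √0.048 = 2.535 m/s. Hydraulic depth D_h = A/T = 0.6657/2.475 = 0.269 m.
Froude number Fr = V/√(g·D_h) = 2.535/√(9.81×0.269) = 1.56, which is greater than 1, so the flow is supercritical.

supercritical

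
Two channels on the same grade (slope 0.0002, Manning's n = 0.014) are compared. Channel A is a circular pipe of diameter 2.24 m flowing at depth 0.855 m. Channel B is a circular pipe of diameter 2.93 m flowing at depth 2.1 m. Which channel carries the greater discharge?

Channel A: For a circular section of diameter D = 2.24 m at depth y = 0.855 m, the central angle is θ = 2 arccos(1 − 2y/D) = 2.664 rad. Then A = (D²/8)(θ − sin θ) = 1.382 m² and P = Dθ/2 = 2.984 m. Hydraulic radius R = A/P = 1.382/2.984 = 0.4633 m. Q_A = (1/0.014)·1.382·0.4633^(2/3)·√0.0002 = 0.8362 m³/s.
Channel B: For a circular section of diameter D = 2.93 m at depth y = 2.1 m, the central angle is θ = 2 arccos(1 − 2y/D) = 4.038 rad. Then A = (D²/8)(θ − sin θ) = 5.172 m² and P = Dθ/2 = 5.916 m. Hydraulic radius R = A/P = 5.172/5.916 = 0.8742 m. Q_B = (1/0.014)·5.172·0.8742^(2/3)·√0.0002 = 4.776 m³/s.
Q_A = 0.8362 m³/s vs Q_B = 4.776 m³/s, so channel B carries more.

channel B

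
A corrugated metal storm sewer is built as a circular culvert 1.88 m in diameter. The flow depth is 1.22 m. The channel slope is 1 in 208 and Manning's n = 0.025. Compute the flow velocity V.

For a circular section of diameter D = 1.88 m at depth y = 1.22 m, the central angle is θ = 2 arccos(1 − 2y/D) = 3.747 rad. Then A = (D²/8)(θ − sin θ) = 1.906 m² and P = Dθ/2 = 3.522 m.
Hydraulic radius R = A/P = 1.906/3.522 = 0.5413 m.
From Manning's equation, V = (1/n) R^(2/3) S^(1/2) = (1/0.025) × 0.5413^(2/3) × 0.004808^(1/2) = 1.84 m/s.

V = 1.84 m/s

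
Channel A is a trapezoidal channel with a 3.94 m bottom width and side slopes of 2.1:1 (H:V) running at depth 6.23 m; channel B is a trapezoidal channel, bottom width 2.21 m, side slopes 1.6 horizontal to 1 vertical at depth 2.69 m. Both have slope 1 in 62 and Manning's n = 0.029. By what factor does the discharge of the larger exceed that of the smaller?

Channel A: With bottom width b = 3.94 m and side slope z = 2.1: A = (b + zy)y = (3.94 + 2.1×6.23)×6.23 = 106.1 m²; P = b + 2y√(1+z²) = 3.94 + 2×6.23×2.326 = 32.92 m. Hydraulic radius R = A/P = 106.1/32.92 = 3.221 m. Q_A = (1/0.029)·106.1·3.221^(2/3)·√0.01613 = 1013 m³/s.
Channel B: With bottom width b = 2.21 m and side slope z = 1.6: A = (b + zy)y = (2.21 + 1.6×2.69)×2.69 = 17.52 m²; P = b + 2y√(1+z²) = 2.21 + 2×2.69×1.887 = 12.36 m. Hydraulic radius R = A/P = 17.52/12.36 = 1.418 m. Q_B = (1/0.029)·17.52·1.418^(2/3)·√0.01613 = 96.84 m³/s.
The larger discharge is 1013 m³/s and the smaller is 96.84 m³/s; the ratio is 10.5.

10.5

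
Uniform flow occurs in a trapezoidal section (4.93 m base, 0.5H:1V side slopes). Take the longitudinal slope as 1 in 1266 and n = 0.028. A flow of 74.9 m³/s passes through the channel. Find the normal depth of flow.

y_n = 5.41 m

Manning's equation rearranged: A R^(2/3) = nQ / (1·√S) = 0.028 × 74.9 / (√0.0007899) = 74.62.
Trying y = 6.12 m: A R^(2/3) = 93.09 — high.
Trying y = 4.64 m: A R^(2/3) = 56.87 — low.
Trying y = 5.41 m: A R^(2/3) = 74.57 — close enough.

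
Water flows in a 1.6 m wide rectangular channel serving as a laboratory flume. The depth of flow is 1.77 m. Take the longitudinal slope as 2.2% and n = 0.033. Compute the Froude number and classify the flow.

Flow area A = b·y = 1.6 × 1.77 = 2.832 m². Wetted perimeter P = b + 2y = 1.6 + 2×1.77 = 5.14 m.
Hydraulic radius R = A/P = 2.832/5.14 = 0.551 m.
V = (1/n) R^(2/3) √S = (1/0.033) × 0.551^(2/3) × √0.022 = 3.021 m/s. Hydraulic depth D_h = A/T = 2.832/1.6 = 1.77 m.
Froude number Fr = V/√(g·D_h) = 3.021/√(9.81×1.77) = 0.725, which is less than 1, so the flow is subcritical.

subcritical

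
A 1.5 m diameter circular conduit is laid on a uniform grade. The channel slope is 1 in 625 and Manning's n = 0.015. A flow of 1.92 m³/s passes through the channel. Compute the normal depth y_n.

Manning's equation rearranged: A R^(2/3) = nQ / (1·√S) = 0.015 × 1.92 / (√0.0016) = 0.72.
At y = 0.865 m: A R^(2/3) = 0.5805 — low.
At y = 1.08 m: A R^(2/3) = 0.7976 — high.
At y = 1 m: A R^(2/3) = 0.7204 — matches.

y_n = 1 m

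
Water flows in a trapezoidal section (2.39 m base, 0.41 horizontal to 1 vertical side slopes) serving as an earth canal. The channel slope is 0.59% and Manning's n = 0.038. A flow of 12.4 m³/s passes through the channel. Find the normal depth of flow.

Manning's equation rearranged: A R^(2/3) = nQ / (1·√S) = 0.038 × 12.4 / (√0.0059) = 6.135.
Try y = 2.3 m: A R^(2/3) = 7.876 — high.
Try y = 1.47 m: A R^(2/3) = 3.76 — low.
Try y = 1.98 m: A R^(2/3) = 6.128 — close enough.

y_n = 1.98 m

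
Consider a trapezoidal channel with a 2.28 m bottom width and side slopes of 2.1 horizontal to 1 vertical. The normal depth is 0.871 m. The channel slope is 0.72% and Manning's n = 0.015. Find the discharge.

With bottom width b = 2.28 m and side slope z = 2.1: A = (b + zy)y = (2.28 + 2.1×0.871)×0.871 = 3.579 m²; P = b + 2y√(1+z²) = 2.28 + 2×0.871×2.326 = 6.332 m.
Hydraulic radius R = A/P = 3.579/6.332 = 0.5652 m.
Manning's equation: Q = (1/n) A R^(2/3) S^(1/2) = (1/0.015) × 3.579 × 0.5652^(2/3) × 0.0072^(1/2) = 13.8 m³/s.

Q = 13.8 m³/s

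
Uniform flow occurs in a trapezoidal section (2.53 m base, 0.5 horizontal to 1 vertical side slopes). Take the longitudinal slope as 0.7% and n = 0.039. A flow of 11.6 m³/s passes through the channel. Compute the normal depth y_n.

y_n = 1.7 m

Manning's equation rearranged: A R^(2/3) = nQ / (1·√S) = 0.039 × 11.6 / (√0.007) = 5.407.
Try y = 1.96 m: A R^(2/3) = 6.858 — high.
Try y = 1.7 m: A R^(2/3) = 5.386 — close enough.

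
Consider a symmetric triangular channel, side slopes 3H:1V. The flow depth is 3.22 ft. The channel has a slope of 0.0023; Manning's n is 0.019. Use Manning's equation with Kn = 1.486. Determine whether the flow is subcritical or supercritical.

For a triangular section with side slope z = 3: A = zy² = 3×3.22² = 31.11 ft²; P = 2y√(1+z²) = 2×3.22×3.162 = 20.37 ft.
Hydraulic radius R = A/P = 31.11/20.37 = 1.527 ft.
V = (1.486/n) R^(2/3) √S = (1.486/0.019) × 1.527^(2/3) × √0.0023 = 4.975 ft/s. Hydraulic depth D_h = A/T = 31.11/19.32 = 1.61 ft.
Froude number Fr = V/√(g·D_h) = 4.975/√(32.2×1.61) = 0.691, which is less than 1, so the flow is subcritical.

subcritical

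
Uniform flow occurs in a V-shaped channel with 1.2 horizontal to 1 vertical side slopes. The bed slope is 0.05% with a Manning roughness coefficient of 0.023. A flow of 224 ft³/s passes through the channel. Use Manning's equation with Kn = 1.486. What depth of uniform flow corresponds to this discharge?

y_n = 7.86 ft

Manning's equation rearranged: A R^(2/3) = nQ / (1.486·√S) = 0.023 × 224 / (1.486 × √0.0005) = 155.1.
Trying y = 5.83 ft: A R^(2/3) = 69.81 — low.
Trying y = 7.86 ft: A R^(2/3) = 154.9 — ≈ 155.1.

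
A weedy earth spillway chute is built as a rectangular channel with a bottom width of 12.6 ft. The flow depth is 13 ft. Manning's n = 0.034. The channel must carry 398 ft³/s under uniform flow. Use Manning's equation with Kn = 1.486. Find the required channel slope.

S = 0.00045

Flow area A = b·y = 12.6 × 13 = 163.8 ft². Wetted perimeter P = b + 2y = 12.6 + 2×13 = 38.6 ft.
Hydraulic radius R = A/P = 163.8/38.6 = 4.244 ft.
From Manning's equation, S = [nQ / (1.486 A R^(2/3))]² = [0.034 × 398 / (1.486 × 163.8 × 4.244^(2/3))]² = 0.00045.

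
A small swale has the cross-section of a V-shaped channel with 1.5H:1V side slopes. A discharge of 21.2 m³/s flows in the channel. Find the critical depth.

y_c = 2.1 m

At critical depth, Q² T / (g A³) = 1, i.e. A³/T = Q²/g = 21.2²/9.81 = 45.81.
Try y = 1.45 m: A³/T = 7.211 — too small.
Try y = 2.1 m: A³/T = 45.95 — close enough.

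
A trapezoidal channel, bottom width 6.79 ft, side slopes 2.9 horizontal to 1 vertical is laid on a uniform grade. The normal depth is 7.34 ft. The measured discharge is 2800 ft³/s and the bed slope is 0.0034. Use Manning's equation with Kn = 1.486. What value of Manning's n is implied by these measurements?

n = 0.016

With bottom width b = 6.79 ft and side slope z = 2.9: A = (b + zy)y = (6.79 + 2.9×7.34)×7.34 = 206.1 ft²; P = b + 2y√(1+z²) = 6.79 + 2×7.34×3.068 = 51.82 ft.
Hydraulic radius R = A/P = 206.1/51.82 = 3.977 ft.
Rearranging Manning's equation: n = (1.486/Q) A R^(2/3) S^(1/2) = (1.486/2800) × 206.1 × 3.977^(2/3) × √0.0034 = 0.016.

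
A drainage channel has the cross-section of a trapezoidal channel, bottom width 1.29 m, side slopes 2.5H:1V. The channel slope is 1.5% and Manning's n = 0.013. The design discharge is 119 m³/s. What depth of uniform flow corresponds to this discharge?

Manning's equation rearranged: A R^(2/3) = nQ / (1·√S) = 0.013 × 119 / (√0.015) = 12.63.
Trying y = 2.37 m: A R^(2/3) = 19.49 — too large.
Trying y = 1.54 m: A R^(2/3) = 6.968 — too small.
Trying y = 1.98 m: A R^(2/3) = 12.63 — close enough.

y_n = 1.98 m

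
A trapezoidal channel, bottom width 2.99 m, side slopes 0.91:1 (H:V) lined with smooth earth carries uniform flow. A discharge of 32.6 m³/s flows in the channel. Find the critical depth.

At critical depth, Q² T / (g A³) = 1, i.e. A³/T = Q²/g = 32.6²/9.81 = 108.3.
Trying y = 2.06 m: A³/T = 149.3 — too large.
Trying y = 1.63 m: A³/T = 65.08 — too small.
Trying y = 1.88 m: A³/T = 107.7 — matches.

y_c = 1.88 m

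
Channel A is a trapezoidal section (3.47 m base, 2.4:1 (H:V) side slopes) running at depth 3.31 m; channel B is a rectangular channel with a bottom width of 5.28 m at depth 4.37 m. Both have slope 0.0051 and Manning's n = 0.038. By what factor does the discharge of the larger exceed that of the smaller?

1.76

Channel A: With bottom width b = 3.47 m and side slope z = 2.4: A = (b + zy)y = (3.47 + 2.4×3.31)×3.31 = 37.78 m²; P = b + 2y√(1+z²) = 3.47 + 2×3.31×2.6 = 20.68 m. Hydraulic radius R = A/P = 37.78/20.68 = 1.827 m. Q_A = (1/0.038)·37.78·1.827^(2/3)·√0.0051 = 106.1 m³/s.
Channel B: Flow area A = b·y = 5.28 × 4.37 = 23.07 m². Wetted perimeter P = b + 2y = 5.28 + 2×4.37 = 14.02 m. Hydraulic radius R = A/P = 23.07/14.02 = 1.646 m. Q_B = (1/0.038)·23.07·1.646^(2/3)·√0.0051 = 60.45 m³/s.
The larger discharge is 106.1 m³/s and the smaller is 60.45 m³/s; the ratio is 1.76.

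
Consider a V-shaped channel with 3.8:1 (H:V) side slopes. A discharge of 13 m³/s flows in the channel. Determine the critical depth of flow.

y_c = 1.19 m

At critical depth, Q² T / (g A³) = 1, i.e. A³/T = Q²/g = 13²/9.81 = 17.23.
Trying y = 0.84 m: A³/T = 3.019 — short.
Trying y = 1.46 m: A³/T = 47.9 — over.
Trying y = 1.19 m: A³/T = 17.23 — close enough.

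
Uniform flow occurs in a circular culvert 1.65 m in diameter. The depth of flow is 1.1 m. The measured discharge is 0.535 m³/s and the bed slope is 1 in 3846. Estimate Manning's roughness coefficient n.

For a circular section of diameter D = 1.65 m at depth y = 1.1 m, the central angle is θ = 2 arccos(1 − 2y/D) = 3.821 rad. Then A = (D²/8)(θ − sin θ) = 1.514 m² and P = Dθ/2 = 3.153 m.
Hydraulic radius R = A/P = 1.514/3.153 = 0.4803 m.
Rearranging Manning's equation: n = (1/Q) A R^(2/3) S^(1/2) = (1/0.535) × 1.514 × 0.4803^(2/3) × √0.00026 = 0.028.

n = 0.028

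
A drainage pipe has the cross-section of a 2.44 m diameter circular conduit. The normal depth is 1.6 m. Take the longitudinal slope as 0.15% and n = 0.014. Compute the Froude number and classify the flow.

subcritical

For a circular section of diameter D = 2.44 m at depth y = 1.6 m, the central angle is θ = 2 arccos(1 − 2y/D) = 3.775 rad. Then A = (D²/8)(θ − sin θ) = 3.25 m² and P = Dθ/2 = 4.606 m.
Hydraulic radius R = A/P = 3.25/4.606 = 0.7057 m.
V = (1/n) R^(2/3) √S = (1/0.014) × 0.7057^(2/3) × √0.0015 = 2.193 m/s. Hydraulic depth D_h = A/T = 3.25/2.319 = 1.402 m.
Froude number Fr = V/√(g·D_h) = 2.193/√(9.81×1.402) = 0.591, which is less than 1, so the flow is subcritical.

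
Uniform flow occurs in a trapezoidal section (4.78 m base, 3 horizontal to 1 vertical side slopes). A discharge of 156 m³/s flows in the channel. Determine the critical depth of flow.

y_c = 2.84 m

At critical depth, Q² T / (g A³) = 1, i.e. A³/T = Q²/g = 156²/9.81 = 2481.
At y = 3.2 m: A³/T = 4063 — too large.
At y = 2.19 m: A³/T = 857 — too small.
At y = 2.84 m: A³/T = 2470 — ≈ 2481.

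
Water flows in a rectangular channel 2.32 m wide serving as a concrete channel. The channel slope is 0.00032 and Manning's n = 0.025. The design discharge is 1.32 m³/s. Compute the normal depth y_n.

y_n = 1.15 m

Manning's equation rearranged: A R^(2/3) = nQ / (1·√S) = 0.025 × 1.32 / (√0.00032) = 1.845.
Trying y = 0.946 m: A R^(2/3) = 1.421 — short.
Trying y = 1.29 m: A R^(2/3) = 2.154 — over.
Trying y = 1.15 m: A R^(2/3) = 1.85 — matches.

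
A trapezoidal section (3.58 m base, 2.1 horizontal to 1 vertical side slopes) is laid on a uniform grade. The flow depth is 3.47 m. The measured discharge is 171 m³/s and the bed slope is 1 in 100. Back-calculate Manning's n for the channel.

With bottom width b = 3.58 m and side slope z = 2.1: A = (b + zy)y = (3.58 + 2.1×3.47)×3.47 = 37.71 m²; P = b + 2y√(1+z²) = 3.58 + 2×3.47×2.326 = 19.72 m.
Hydraulic radius R = A/P = 37.71/19.72 = 1.912 m.
Rearranging Manning's equation: n = (1/Q) A R^(2/3) S^(1/2) = (1/171) × 37.71 × 1.912^(2/3) × √0.01 = 0.034.

n = 0.034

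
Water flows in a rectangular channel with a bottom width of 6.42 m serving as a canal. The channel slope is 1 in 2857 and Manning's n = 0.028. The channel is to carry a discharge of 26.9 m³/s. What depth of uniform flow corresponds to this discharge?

Manning's equation rearranged: A R^(2/3) = nQ / (1·√S) = 0.028 × 26.9 / (√0.00035) = 40.26.
At y = 4.89 m: A R^(2/3) = 48.8 — over.
At y = 4.21 m: A R^(2/3) = 40.31 — matches.

y_n = 4.21 m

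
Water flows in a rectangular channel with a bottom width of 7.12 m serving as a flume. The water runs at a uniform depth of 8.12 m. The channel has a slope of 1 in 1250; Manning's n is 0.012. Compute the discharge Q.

Flow area A = b·y = 7.12 × 8.12 = 57.81 m². Wetted perimeter P = b + 2y = 7.12 + 2×8.12 = 23.36 m.
Hydraulic radius R = A/P = 57.81/23.36 = 2.475 m.
Manning's equation: Q = (1/n) A R^(2/3) S^(1/2) = (1/0.012) × 57.81 × 2.475^(2/3) × 0.0008^(1/2) = 249 m³/s.

Q = 249 m³/s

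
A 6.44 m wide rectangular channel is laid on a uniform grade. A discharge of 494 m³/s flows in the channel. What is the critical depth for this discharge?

y_c = 8.43 m

For a rectangular channel, critical depth y_c = (q²/g)^(1/3) where q = Q/b = 494/6.44 = 76.71 m²/s.
So y_c = (76.71²/9.81)^(1/3) = 8.43 m.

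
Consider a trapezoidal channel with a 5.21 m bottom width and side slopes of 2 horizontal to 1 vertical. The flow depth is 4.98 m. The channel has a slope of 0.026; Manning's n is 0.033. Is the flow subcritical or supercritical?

With bottom width b = 5.21 m and side slope z = 2: A = (b + zy)y = (5.21 + 2×4.98)×4.98 = 75.55 m²; P = b + 2y√(1+z²) = 5.21 + 2×4.98×2.236 = 27.48 m.
Hydraulic radius R = A/P = 75.55/27.48 = 2.749 m.
V = (1/n) R^(2/3) √S = (1/0.033) × 2.749^(2/3) × √0.026 = 9.589 m/s. Hydraulic depth D_h = A/T = 75.55/25.13 = 3.006 m.
Froude number Fr = V/√(g·D_h) = 9.589/√(9.81×3.006) = 1.77, which is greater than 1, so the flow is supercritical.

supercritical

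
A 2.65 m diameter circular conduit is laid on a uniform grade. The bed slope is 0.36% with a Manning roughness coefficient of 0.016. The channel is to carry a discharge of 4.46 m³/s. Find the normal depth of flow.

Manning's equation rearranged: A R^(2/3) = nQ / (1·√S) = 0.016 × 4.46 / (√0.0036) = 1.189.
Try y = 0.859 m: A R^(2/3) = 0.9527 — low.
Try y = 0.966 m: A R^(2/3) = 1.19 — ≈ 1.189.

y_n = 0.966 m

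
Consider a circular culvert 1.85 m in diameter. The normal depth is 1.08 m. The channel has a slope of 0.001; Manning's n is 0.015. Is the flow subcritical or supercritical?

For a circular section of diameter D = 1.85 m at depth y = 1.08 m, the central angle is θ = 2 arccos(1 − 2y/D) = 3.478 rad. Then A = (D²/8)(θ − sin θ) = 1.629 m² and P = Dθ/2 = 3.217 m.
Hydraulic radius R = A/P = 1.629/3.217 = 0.5064 m.
V = (1/n) R^(2/3) √S = (1/0.015) × 0.5064^(2/3) × √0.001 = 1.339 m/s. Hydraulic depth D_h = A/T = 1.629/1.824 = 0.8934 m.
Froude number Fr = V/√(g·D_h) = 1.339/√(9.81×0.8934) = 0.452, which is less than 1, so the flow is subcritical.

subcritical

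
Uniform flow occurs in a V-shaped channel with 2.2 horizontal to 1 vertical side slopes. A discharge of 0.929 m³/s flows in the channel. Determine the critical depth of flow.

At critical depth, Q² T / (g A³) = 1, i.e. A³/T = Q²/g = 0.929²/9.81 = 0.08798.
At y = 0.373 m: A³/T = 0.01747 — short.
At y = 0.585 m: A³/T = 0.1658 — over.
At y = 0.515 m: A³/T = 0.08767 — ≈ 0.08798.

y_c = 0.515 m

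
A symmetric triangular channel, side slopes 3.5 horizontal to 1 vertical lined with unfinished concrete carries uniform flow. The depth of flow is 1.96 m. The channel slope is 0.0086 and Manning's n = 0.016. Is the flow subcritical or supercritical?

For a triangular section with side slope z = 3.5: A = zy² = 3.5×1.96² = 13.45 m²; P = 2y√(1+z²) = 2×1.96×3.64 = 14.27 m.
Hydraulic radius R = A/P = 13.45/14.27 = 0.9423 m.
V = (1/n) R^(2/3) √S = (1/0.016) × 0.9423^(2/3) × √0.0086 = 5.571 m/s. Hydraulic depth D_h = A/T = 13.45/13.72 = 0.98 m.
Froude number Fr = V/√(g·D_h) = 5.571/√(9.81×0.98) = 1.8, which is greater than 1, so the flow is supercritical.

supercritical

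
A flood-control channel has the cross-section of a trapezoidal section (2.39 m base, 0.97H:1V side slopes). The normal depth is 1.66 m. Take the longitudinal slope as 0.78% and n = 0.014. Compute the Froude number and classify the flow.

supercritical

With bottom width b = 2.39 m and side slope z = 0.97: A = (b + zy)y = (2.39 + 0.97×1.66)×1.66 = 6.64 m²; P = b + 2y√(1+z²) = 2.39 + 2×1.66×1.393 = 7.015 m.
Hydraulic radius R = A/P = 6.64/7.015 = 0.9466 m.
V = (1/n) R^(2/3) √S = (1/0.014) × 0.9466^(2/3) × √0.0078 = 6.082 m/s. Hydraulic depth D_h = A/T = 6.64/5.61 = 1.184 m.
Froude number Fr = V/√(g·D_h) = 6.082/√(9.81×1.184) = 1.78, which is greater than 1, so the flow is supercritical.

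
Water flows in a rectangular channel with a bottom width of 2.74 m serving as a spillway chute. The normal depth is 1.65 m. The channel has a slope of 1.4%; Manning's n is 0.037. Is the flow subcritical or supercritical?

Flow area A = b·y = 2.74 × 1.65 = 4.521 m². Wetted perimeter P = b + 2y = 2.74 + 2×1.65 = 6.04 m.
Hydraulic radius R = A/P = 4.521/6.04 = 0.7485 m.
V = (1/n) R^(2/3) √S = (1/0.037) × 0.7485^(2/3) × √0.014 = 2.636 m/s. Hydraulic depth D_h = A/T = 4.521/2.74 = 1.65 m.
Froude number Fr = V/√(g·D_h) = 2.636/√(9.81×1.65) = 0.655, which is less than 1, so the flow is subcritical.

subcritical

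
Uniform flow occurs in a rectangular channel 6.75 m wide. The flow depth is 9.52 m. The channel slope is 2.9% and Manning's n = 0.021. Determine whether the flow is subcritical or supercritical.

Flow area A = b·y = 6.75 × 9.52 = 64.26 m². Wetted perimeter P = b + 2y = 6.75 + 2×9.52 = 25.79 m.
Hydraulic radius R = A/P = 64.26/25.79 = 2.492 m.
V = (1/n) R^(2/3) √S = (1/0.021) × 2.492^(2/3) × √0.029 = 14.9 m/s. Hydraulic depth D_h = A/T = 64.26/6.75 = 9.52 m.
Froude number Fr = V/√(g·D_h) = 14.9/√(9.81×9.52) = 1.54, which is greater than 1, so the flow is supercritical.

supercritical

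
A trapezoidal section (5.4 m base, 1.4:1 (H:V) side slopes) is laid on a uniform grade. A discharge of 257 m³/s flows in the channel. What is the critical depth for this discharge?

At critical depth, Q² T / (g A³) = 1, i.e. A³/T = Q²/g = 257²/9.81 = 6733.
Trying y = 5.24 m: A³/T = 14810 — high.
Trying y = 3.31 m: A³/T = 2498 — low.
Trying y = 4.29 m: A³/T = 6729 — ≈ 6733.

y_c = 4.29 m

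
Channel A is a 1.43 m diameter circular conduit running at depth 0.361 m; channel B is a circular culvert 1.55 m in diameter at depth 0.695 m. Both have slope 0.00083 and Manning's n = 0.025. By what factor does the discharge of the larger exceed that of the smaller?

Channel A: For a circular section of diameter D = 1.43 m at depth y = 0.361 m, the central angle is θ = 2 arccos(1 − 2y/D) = 2.106 rad. Then A = (D²/8)(θ − sin θ) = 0.3183 m² and P = Dθ/2 = 1.506 m. Hydraulic radius R = A/P = 0.3183/1.506 = 0.2114 m. Q_A = (1/0.025)·0.3183·0.2114^(2/3)·√0.00083 = 0.1302 m³/s.
Channel B: For a circular section of diameter D = 1.55 m at depth y = 0.695 m, the central angle is θ = 2 arccos(1 − 2y/D) = 2.935 rad. Then A = (D²/8)(θ − sin θ) = 0.8197 m² and P = Dθ/2 = 2.274 m. Hydraulic radius R = A/P = 0.8197/2.274 = 0.3604 m. Q_B = (1/0.025)·0.8197·0.3604^(2/3)·√0.00083 = 0.4784 m³/s.
The larger discharge is 0.4784 m³/s and the smaller is 0.1302 m³/s; the ratio is 3.67.

3.67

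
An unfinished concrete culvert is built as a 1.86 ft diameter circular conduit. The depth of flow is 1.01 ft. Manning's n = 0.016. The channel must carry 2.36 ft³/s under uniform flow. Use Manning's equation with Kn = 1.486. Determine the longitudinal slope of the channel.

S = 0.000738

For a circular section of diameter D = 1.86 ft at depth y = 1.01 ft, the central angle is θ = 2 arccos(1 − 2y/D) = 3.314 rad. Then A = (D²/8)(θ − sin θ) = 1.507 ft² and P = Dθ/2 = 3.082 ft.
Hydraulic radius R = A/P = 1.507/3.082 = 0.4891 ft.
From Manning's equation, S = [nQ / (1.486 A R^(2/3))]² = [0.016 × 2.36 / (1.486 × 1.507 × 0.4891^(2/3))]² = 0.000738.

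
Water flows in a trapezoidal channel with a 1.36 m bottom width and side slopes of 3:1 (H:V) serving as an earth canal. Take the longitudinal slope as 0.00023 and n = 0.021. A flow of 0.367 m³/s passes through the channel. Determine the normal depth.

Manning's equation rearranged: A R^(2/3) = nQ / (1·√S) = 0.021 × 0.367 / (√0.00023) = 0.5082.
Try y = 0.535 m: A R^(2/3) = 0.7642 — too large.
Try y = 0.32 m: A R^(2/3) = 0.2701 — too small.
Try y = 0.439 m: A R^(2/3) = 0.5079 — close enough.

y_n = 0.439 m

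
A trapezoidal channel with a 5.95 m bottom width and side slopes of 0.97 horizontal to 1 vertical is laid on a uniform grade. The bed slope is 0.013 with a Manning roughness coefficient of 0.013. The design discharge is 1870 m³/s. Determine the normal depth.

y_n = 7.12 m

Manning's equation rearranged: A R^(2/3) = nQ / (1·√S) = 0.013 × 1870 / (√0.013) = 213.2.
Trying y = 7.93 m: A R^(2/3) = 266.1 — over.
Trying y = 6.4 m: A R^(2/3) = 171.5 — short.
Trying y = 7.12 m: A R^(2/3) = 213 — matches.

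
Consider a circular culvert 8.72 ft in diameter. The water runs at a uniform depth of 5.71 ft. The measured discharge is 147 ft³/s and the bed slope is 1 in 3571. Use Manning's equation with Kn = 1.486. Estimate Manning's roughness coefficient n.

For a circular section of diameter D = 8.72 ft at depth y = 5.71 ft, the central angle is θ = 2 arccos(1 − 2y/D) = 3.771 rad. Then A = (D²/8)(θ − sin θ) = 41.44 ft² and P = Dθ/2 = 16.44 ft.
Hydraulic radius R = A/P = 41.44/16.44 = 2.52 ft.
Rearranging Manning's equation: n = (1.486/Q) A R^(2/3) S^(1/2) = (1.486/147) × 41.44 × 2.52^(2/3) × √0.00028 = 0.013.

n = 0.013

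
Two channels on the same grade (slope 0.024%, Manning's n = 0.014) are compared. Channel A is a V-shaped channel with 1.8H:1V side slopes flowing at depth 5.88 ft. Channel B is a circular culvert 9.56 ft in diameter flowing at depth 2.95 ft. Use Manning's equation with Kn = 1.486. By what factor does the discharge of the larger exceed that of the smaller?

Channel A: For a triangular section with side slope z = 1.8: A = zy² = 1.8×5.88² = 62.23 ft²; P = 2y√(1+z²) = 2×5.88×2.059 = 24.22 ft. Hydraulic radius R = A/P = 62.23/24.22 = 2.57 ft. Q_A = (1.486/0.014)·62.23·2.57^(2/3)·√0.00024 = 192 ft³/s.
Channel B: For a circular section of diameter D = 9.56 ft at depth y = 2.95 ft, the central angle is θ = 2 arccos(1 − 2y/D) = 2.356 rad. Then A = (D²/8)(θ − sin θ) = 18.83 ft² and P = Dθ/2 = 11.26 ft. Hydraulic radius R = A/P = 18.83/11.26 = 1.672 ft. Q_B = (1.486/0.014)·18.83·1.672^(2/3)·√0.00024 = 43.63 ft³/s.
The larger discharge is 192 ft³/s and the smaller is 43.63 ft³/s; the ratio is 4.4.

4.4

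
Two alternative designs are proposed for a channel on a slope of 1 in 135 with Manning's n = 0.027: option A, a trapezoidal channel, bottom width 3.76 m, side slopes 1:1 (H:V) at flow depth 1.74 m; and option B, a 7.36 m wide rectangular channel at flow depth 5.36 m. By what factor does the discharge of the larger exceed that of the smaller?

6.5

Channel A: With bottom width b = 3.76 m and side slope z = 1: A = (b + zy)y = (3.76 + 1×1.74)×1.74 = 9.57 m²; P = b + 2y√(1+z²) = 3.76 + 2×1.74×1.414 = 8.681 m. Hydraulic radius R = A/P = 9.57/8.681 = 1.102 m. Q_A = (1/0.027)·9.57·1.102^(2/3)·√0.007407 = 32.55 m³/s.
Channel B: Flow area A = b·y = 7.36 × 5.36 = 39.45 m². Wetted perimeter P = b + 2y = 7.36 + 2×5.36 = 18.08 m. Hydraulic radius R = A/P = 39.45/18.08 = 2.182 m. Q_B = (1/0.027)·39.45·2.182^(2/3)·√0.007407 = 211.5 m³/s.
The larger discharge is 211.5 m³/s and the smaller is 32.55 m³/s; the ratio is 6.5.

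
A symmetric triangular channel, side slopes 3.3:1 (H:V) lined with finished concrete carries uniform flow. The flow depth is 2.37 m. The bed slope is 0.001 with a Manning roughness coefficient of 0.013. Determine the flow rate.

Q = 49 m³/s

For a triangular section with side slope z = 3.3: A = zy² = 3.3×2.37² = 18.54 m²; P = 2y√(1+z²) = 2×2.37×3.448 = 16.34 m.
Hydraulic radius R = A/P = 18.54/16.34 = 1.134 m.
Manning's equation: Q = (1/n) A R^(2/3) S^(1/2) = (1/0.013) × 18.54 × 1.134^(2/3) × 0.001^(1/2) = 49 m³/s.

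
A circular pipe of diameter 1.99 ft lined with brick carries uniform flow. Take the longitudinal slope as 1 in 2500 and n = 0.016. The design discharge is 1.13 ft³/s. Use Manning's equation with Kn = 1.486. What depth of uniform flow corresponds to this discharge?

Manning's equation rearranged: A R^(2/3) = nQ / (1.486·√S) = 0.016 × 1.13 / (1.486 × √0.0004) = 0.6083.
Try y = 0.576 ft: A R^(2/3) = 0.3567 — short.
Try y = 0.961 ft: A R^(2/3) = 0.92 — over.
Try y = 0.763 ft: A R^(2/3) = 0.6088 — close enough.

y_n = 0.763 ft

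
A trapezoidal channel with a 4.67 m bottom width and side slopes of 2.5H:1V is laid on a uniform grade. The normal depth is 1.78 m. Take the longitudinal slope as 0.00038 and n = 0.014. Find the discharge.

With bottom width b = 4.67 m and side slope z = 2.5: A = (b + zy)y = (4.67 + 2.5×1.78)×1.78 = 16.23 m²; P = b + 2y√(1+z²) = 4.67 + 2×1.78×2.693 = 14.26 m.
Hydraulic radius R = A/P = 16.23/14.26 = 1.139 m.
Manning's equation: Q = (1/n) A R^(2/3) S^(1/2) = (1/0.014) × 16.23 × 1.139^(2/3) × 0.00038^(1/2) = 24.6 m³/s.

Q = 24.6 m³/s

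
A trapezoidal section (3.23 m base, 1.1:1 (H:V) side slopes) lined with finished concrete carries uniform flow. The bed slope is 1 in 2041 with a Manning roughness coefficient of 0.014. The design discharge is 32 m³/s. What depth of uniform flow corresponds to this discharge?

y_n = 2.6 m

Manning's equation rearranged: A R^(2/3) = nQ / (1·√S) = 0.014 × 32 / (√0.00049) = 20.24.
Try y = 2.08 m: A R^(2/3) = 13.1 — too small.
Try y = 3.02 m: A R^(2/3) = 27.3 — too large.
Try y = 2.6 m: A R^(2/3) = 20.23 — matches.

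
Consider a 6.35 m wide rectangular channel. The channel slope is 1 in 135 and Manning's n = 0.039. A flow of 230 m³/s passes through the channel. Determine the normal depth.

Manning's equation rearranged: A R^(2/3) = nQ / (1·√S) = 0.039 × 230 / (√0.007407) = 104.2.
Try y = 10.8 m: A R^(2/3) = 124.8 — over.
Try y = 9.25 m: A R^(2/3) = 104.2 — ≈ 104.2.

y_n = 9.25 m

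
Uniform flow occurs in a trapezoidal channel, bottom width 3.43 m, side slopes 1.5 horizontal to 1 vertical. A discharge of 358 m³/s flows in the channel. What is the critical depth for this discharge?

y_c = 5.48 m

At critical depth, Q² T / (g A³) = 1, i.e. A³/T = Q²/g = 358²/9.81 = 13060.
At y = 6.57 m: A³/T = 28740 — high.
At y = 4.49 m: A³/T = 5626 — low.
At y = 5.48 m: A³/T = 13100 — close enough.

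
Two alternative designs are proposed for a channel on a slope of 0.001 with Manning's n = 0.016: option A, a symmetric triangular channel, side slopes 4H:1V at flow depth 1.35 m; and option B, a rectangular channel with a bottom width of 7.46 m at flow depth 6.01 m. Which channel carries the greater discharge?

Channel A: For a triangular section with side slope z = 4: A = zy² = 4×1.35² = 7.29 m²; P = 2y√(1+z²) = 2×1.35×4.123 = 11.13 m. Hydraulic radius R = A/P = 7.29/11.13 = 0.6548 m. Q_A = (1/0.016)·7.29·0.6548^(2/3)·√0.001 = 10.87 m³/s.
Channel B: Flow area A = b·y = 7.46 × 6.01 = 44.83 m². Wetted perimeter P = b + 2y = 7.46 + 2×6.01 = 19.48 m. Hydraulic radius R = A/P = 44.83/19.48 = 2.302 m. Q_B = (1/0.016)·44.83·2.302^(2/3)·√0.001 = 154.5 m³/s.
Q_A = 10.87 m³/s vs Q_B = 154.5 m³/s, so channel B carries more.

channel B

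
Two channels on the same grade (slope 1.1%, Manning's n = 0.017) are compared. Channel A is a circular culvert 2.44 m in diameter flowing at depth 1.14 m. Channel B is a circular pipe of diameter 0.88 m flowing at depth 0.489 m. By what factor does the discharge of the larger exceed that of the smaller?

Channel A: For a circular section of diameter D = 2.44 m at depth y = 1.14 m, the central angle is θ = 2 arccos(1 − 2y/D) = 3.01 rad. Then A = (D²/8)(θ − sin θ) = 2.143 m² and P = Dθ/2 = 3.673 m. Hydraulic radius R = A/P = 2.143/3.673 = 0.5835 m. Q_A = (1/0.017)·2.143·0.5835^(2/3)·√0.011 = 9.231 m³/s.
Channel B: For a circular section of diameter D = 0.88 m at depth y = 0.489 m, the central angle is θ = 2 arccos(1 − 2y/D) = 3.365 rad. Then A = (D²/8)(θ − sin θ) = 0.3471 m² and P = Dθ/2 = 1.481 m. Hydraulic radius R = A/P = 0.3471/1.481 = 0.2345 m. Q_B = (1/0.017)·0.3471·0.2345^(2/3)·√0.011 = 0.8143 m³/s.
The larger discharge is 9.231 m³/s and the smaller is 0.8143 m³/s; the ratio is 11.3.

11.3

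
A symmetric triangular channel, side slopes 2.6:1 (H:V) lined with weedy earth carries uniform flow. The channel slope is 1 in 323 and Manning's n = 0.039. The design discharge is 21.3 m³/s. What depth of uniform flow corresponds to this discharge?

Manning's equation rearranged: A R^(2/3) = nQ / (1·√S) = 0.039 × 21.3 / (√0.003096) = 14.93.
Try y = 2.98 m: A R^(2/3) = 28.77 — too large.
Try y = 1.77 m: A R^(2/3) = 7.171 — too small.
Try y = 2.33 m: A R^(2/3) = 14.93 — matches.

y_n = 2.33 m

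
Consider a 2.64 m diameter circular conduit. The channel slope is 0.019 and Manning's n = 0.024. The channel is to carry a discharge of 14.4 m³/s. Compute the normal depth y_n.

Manning's equation rearranged: A R^(2/3) = nQ / (1·√S) = 0.024 × 14.4 / (√0.019) = 2.507.
Trying y = 1.1 m: A R^(2/3) = 1.506 — too small.
Trying y = 1.63 m: A R^(2/3) = 2.911 — too large.
Trying y = 1.48 m: A R^(2/3) = 2.506 — matches.

y_n = 1.48 m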